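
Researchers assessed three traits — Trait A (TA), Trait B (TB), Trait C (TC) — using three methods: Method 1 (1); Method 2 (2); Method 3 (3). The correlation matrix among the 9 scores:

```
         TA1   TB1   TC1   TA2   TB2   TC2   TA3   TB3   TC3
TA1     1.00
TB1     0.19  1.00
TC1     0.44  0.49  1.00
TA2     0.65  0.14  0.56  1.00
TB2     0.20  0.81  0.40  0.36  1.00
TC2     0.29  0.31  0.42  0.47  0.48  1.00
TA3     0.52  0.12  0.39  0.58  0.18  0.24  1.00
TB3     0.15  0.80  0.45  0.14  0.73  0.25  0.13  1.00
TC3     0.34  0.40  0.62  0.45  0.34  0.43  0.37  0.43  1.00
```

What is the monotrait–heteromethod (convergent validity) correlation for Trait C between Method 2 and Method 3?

0.43

Same trait (TC), different methods: r(TC2, TC3) = 0.43.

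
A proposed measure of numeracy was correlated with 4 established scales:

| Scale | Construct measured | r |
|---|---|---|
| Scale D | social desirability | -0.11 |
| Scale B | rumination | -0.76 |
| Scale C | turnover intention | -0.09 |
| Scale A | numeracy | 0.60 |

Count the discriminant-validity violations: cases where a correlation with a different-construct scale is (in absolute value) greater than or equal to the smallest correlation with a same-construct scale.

1

Convergent (same construct = numeracy): Scale A.
Smallest convergent = 0.60. Discriminant |r|: 0.11, 0.76, 0.09; count ≥ 0.60 → 1.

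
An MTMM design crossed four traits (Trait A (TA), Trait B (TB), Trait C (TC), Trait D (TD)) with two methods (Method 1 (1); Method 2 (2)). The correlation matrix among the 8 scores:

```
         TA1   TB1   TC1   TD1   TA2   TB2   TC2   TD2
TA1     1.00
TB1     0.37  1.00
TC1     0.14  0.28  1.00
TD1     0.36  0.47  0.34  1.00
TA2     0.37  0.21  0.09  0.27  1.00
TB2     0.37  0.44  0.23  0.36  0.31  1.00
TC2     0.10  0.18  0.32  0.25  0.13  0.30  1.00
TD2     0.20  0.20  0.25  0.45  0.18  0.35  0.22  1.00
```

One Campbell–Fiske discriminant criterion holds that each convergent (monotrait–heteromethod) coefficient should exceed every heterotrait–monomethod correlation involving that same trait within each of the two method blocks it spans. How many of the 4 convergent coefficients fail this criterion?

Checking each validity diagonal entry against its comparison values:
TA (methods 1·2): 0.37 vs {0.37, 0.31, 0.14, 0.13, 0.36, 0.18} → fail.
TB (methods 1·2): 0.44 vs {0.37, 0.31, 0.28, 0.30, 0.47, 0.35} → fail.
TC (methods 1·2): 0.32 vs {0.14, 0.13, 0.28, 0.30, 0.34, 0.22} → fail.
TD (methods 1·2): 0.45 vs {0.36, 0.18, 0.47, 0.35, 0.34, 0.22} → fail.
4 of 4 fail.

4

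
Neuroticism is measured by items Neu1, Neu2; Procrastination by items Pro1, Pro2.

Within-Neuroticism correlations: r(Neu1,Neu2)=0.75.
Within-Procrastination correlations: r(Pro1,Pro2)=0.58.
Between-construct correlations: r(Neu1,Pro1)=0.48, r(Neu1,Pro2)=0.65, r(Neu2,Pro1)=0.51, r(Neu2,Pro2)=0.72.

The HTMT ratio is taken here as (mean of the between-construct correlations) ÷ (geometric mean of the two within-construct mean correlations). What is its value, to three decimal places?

0.895

Mean between = 2.36/4 = 0.5900.
Mean within-Neu = 0.75/1 = 0.7500; mean within-Pro = 0.58/1 = 0.5800.
Geometric mean = √(0.7500 × 0.5800) = 0.6595.
HTMT = 0.5900 / 0.6595 = 0.895.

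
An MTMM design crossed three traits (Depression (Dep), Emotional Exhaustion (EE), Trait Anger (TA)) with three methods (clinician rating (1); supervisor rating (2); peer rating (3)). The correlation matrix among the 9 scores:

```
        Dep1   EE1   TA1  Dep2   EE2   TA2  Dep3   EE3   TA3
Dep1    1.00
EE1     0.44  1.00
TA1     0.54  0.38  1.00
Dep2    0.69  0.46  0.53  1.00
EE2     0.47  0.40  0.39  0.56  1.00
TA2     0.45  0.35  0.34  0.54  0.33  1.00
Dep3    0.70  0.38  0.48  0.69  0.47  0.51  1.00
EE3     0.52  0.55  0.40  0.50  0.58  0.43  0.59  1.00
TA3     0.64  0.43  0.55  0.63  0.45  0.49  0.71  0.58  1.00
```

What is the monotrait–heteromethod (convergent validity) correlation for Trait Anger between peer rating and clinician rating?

0.55

Same trait (TA), different methods: r(TA3, TA1) = 0.55.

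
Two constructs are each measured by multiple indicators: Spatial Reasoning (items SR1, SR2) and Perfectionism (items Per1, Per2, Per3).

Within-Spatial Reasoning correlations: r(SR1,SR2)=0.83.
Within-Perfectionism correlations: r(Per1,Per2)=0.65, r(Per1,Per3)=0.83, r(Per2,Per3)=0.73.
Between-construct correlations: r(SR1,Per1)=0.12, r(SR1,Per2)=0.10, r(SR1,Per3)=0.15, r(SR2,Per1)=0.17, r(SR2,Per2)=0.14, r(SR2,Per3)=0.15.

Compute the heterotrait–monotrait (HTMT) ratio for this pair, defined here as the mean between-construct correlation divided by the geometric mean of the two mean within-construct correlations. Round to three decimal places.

0.177

Mean between = 0.83/6 = 0.1383.
Mean within-SR = 0.83/1 = 0.8300; mean within-Per = 2.21/3 = 0.7367.
Geometric mean = √(0.8300 × 0.7367) = 0.7820.
HTMT = 0.1383 / 0.7820 = 0.177.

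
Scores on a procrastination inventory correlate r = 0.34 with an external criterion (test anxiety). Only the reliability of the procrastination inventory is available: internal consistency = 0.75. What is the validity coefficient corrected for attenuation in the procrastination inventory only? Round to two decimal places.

0.39

Single correction: r_c = r_obs / √r_xx = 0.34 / √0.75 = 0.34 / 0.8660 ≈ 0.39.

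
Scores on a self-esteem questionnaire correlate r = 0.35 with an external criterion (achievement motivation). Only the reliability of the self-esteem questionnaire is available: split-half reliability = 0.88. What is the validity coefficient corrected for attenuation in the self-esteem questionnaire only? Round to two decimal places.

Single correction: r_c = r_obs / √r_xx = 0.35 / √0.88 = 0.35 / 0.9381 ≈ 0.37.

0.37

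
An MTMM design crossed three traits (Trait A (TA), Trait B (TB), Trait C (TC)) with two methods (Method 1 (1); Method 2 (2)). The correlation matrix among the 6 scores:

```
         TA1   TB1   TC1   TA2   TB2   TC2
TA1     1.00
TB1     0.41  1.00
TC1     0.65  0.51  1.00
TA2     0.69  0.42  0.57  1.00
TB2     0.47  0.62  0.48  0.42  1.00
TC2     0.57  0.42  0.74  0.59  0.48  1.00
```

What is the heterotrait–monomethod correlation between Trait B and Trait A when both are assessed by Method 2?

Different traits, same method: r(TB2, TA2) = 0.42.

0.42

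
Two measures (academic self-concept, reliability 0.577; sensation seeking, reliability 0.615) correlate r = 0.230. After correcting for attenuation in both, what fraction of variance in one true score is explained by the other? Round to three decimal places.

Disattenuated r = 0.230 / √(0.577 × 0.615) = 0.230 / 0.5957 = 0.3861.
Shared true-score variance = 0.3861² = 0.1491 ≈ 0.149.

0.149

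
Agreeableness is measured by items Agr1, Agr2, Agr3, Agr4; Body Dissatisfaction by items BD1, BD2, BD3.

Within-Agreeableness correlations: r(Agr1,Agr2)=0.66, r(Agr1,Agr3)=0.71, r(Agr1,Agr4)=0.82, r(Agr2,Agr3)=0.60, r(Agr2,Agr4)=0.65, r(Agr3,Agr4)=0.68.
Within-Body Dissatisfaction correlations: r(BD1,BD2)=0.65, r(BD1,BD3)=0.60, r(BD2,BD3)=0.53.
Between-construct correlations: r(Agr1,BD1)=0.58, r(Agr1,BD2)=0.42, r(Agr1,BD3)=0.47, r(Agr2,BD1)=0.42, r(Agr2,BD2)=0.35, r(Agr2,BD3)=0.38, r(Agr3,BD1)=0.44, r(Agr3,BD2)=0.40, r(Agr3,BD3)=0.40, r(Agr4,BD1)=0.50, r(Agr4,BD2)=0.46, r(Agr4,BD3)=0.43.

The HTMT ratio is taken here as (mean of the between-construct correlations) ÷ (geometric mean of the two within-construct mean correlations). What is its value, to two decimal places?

Mean heterotrait r = 5.25/12 = 0.4375.
Mean within-Agr = 4.12/6 = 0.6867; mean within-BD = 1.78/3 = 0.5933.
Geometric mean = √(0.6867 × 0.5933) = 0.6383.
HTMT = 0.4375 / 0.6383 = 0.69.

0.69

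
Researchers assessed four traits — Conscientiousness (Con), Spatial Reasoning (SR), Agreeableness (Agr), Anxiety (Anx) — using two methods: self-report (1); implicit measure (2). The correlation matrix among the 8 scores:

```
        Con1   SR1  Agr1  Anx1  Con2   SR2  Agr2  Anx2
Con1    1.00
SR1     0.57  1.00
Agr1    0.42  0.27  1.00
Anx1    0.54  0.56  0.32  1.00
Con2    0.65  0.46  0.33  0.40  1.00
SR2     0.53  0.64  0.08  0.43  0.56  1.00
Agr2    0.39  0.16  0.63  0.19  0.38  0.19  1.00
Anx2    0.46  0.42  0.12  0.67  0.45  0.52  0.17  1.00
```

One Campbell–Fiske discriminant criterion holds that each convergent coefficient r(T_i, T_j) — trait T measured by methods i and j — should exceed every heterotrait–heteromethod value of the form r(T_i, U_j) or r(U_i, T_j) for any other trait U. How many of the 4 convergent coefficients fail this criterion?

Checking each validity diagonal entry against its comparison values:
Con (methods 1·2): 0.65 vs {0.53, 0.46, 0.39, 0.33, 0.46, 0.40} → pass.
SR (methods 1·2): 0.64 vs {0.46, 0.53, 0.16, 0.08, 0.42, 0.43} → pass.
Agr (methods 1·2): 0.63 vs {0.33, 0.39, 0.08, 0.16, 0.12, 0.19} → pass.
Anx (methods 1·2): 0.67 vs {0.40, 0.46, 0.43, 0.42, 0.19, 0.12} → pass.
0 of 4 fail.

0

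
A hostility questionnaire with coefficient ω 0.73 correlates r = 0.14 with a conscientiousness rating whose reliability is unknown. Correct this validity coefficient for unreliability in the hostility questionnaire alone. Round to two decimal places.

0.16

Single correction: r_c = r_obs / √r_xx = 0.14 / √0.73 = 0.14 / 0.8544 ≈ 0.16.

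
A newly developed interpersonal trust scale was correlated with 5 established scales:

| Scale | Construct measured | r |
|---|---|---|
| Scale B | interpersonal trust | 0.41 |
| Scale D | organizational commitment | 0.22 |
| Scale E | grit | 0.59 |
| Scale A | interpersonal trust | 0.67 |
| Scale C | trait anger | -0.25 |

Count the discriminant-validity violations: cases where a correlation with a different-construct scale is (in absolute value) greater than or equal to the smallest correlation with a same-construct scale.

1

Convergent (same construct = interpersonal trust): Scale B, Scale A.
Smallest convergent = 0.41. Discriminant |r|: 0.22, 0.59, 0.25; count ≥ 0.41 → 1.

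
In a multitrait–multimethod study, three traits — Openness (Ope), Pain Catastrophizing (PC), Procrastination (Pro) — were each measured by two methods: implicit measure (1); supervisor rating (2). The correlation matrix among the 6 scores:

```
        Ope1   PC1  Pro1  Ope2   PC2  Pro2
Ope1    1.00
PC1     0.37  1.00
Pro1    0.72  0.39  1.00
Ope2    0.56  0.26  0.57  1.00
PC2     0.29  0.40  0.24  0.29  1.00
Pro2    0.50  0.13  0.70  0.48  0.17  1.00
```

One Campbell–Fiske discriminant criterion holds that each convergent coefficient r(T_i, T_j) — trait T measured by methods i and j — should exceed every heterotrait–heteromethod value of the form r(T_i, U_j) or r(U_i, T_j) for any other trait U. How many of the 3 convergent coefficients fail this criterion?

1

Convergent coefficients and their comparison sets:
Ope (methods 1·2): 0.56 vs {0.29, 0.26, 0.50, 0.57} → fail.
PC (methods 1·2): 0.40 vs {0.26, 0.29, 0.13, 0.24} → pass.
Pro (methods 1·2): 0.70 vs {0.57, 0.50, 0.24, 0.13} → pass.
1 of 3 fail.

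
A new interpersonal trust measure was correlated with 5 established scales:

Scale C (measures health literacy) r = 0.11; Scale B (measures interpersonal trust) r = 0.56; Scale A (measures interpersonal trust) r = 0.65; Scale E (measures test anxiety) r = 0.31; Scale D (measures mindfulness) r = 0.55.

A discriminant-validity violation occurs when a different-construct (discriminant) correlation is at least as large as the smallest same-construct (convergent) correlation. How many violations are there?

Convergent (same construct = interpersonal trust): Scale B, Scale A.
Smallest convergent = 0.56. Discriminant values: 0.11, 0.31, 0.55; count ≥ 0.56 → 0.

0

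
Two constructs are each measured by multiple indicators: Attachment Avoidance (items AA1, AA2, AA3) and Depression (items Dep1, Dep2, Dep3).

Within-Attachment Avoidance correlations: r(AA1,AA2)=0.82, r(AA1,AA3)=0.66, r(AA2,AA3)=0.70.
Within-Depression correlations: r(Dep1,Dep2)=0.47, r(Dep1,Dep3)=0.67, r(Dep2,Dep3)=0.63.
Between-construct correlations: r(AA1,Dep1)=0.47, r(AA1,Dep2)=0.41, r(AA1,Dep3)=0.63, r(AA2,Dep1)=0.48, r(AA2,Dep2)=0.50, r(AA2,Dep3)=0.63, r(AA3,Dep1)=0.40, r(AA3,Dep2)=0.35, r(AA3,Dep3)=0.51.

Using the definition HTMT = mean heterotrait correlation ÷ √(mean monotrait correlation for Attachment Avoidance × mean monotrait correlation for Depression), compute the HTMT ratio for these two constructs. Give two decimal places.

0.74

Between-construct mean = 4.38/9 = 0.4867.
Mean within-AA = 2.18/3 = 0.7267; mean within-Dep = 1.77/3 = 0.5900.
Geometric mean = √(0.7267 × 0.5900) = 0.6548.
HTMT = 0.4867 / 0.6548 = 0.74.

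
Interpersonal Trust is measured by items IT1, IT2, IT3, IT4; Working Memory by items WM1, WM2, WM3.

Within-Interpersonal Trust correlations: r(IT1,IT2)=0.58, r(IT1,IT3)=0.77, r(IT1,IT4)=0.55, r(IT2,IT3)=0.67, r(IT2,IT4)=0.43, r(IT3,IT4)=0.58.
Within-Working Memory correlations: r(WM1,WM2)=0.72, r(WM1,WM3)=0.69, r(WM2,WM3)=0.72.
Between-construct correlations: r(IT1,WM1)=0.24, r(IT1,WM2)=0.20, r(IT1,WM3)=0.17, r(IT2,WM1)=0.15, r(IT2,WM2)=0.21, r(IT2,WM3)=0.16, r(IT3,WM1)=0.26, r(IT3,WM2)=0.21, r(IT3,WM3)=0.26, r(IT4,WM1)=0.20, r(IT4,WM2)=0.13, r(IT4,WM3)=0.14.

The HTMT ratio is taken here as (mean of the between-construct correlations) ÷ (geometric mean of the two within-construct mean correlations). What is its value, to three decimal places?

0.298

Mean between = 2.33/12 = 0.1942.
Mean within-IT = 3.58/6 = 0.5967; mean within-WM = 2.13/3 = 0.7100.
Geometric mean = √(0.5967 × 0.7100) = 0.6509.
HTMT = 0.1942 / 0.6509 = 0.298.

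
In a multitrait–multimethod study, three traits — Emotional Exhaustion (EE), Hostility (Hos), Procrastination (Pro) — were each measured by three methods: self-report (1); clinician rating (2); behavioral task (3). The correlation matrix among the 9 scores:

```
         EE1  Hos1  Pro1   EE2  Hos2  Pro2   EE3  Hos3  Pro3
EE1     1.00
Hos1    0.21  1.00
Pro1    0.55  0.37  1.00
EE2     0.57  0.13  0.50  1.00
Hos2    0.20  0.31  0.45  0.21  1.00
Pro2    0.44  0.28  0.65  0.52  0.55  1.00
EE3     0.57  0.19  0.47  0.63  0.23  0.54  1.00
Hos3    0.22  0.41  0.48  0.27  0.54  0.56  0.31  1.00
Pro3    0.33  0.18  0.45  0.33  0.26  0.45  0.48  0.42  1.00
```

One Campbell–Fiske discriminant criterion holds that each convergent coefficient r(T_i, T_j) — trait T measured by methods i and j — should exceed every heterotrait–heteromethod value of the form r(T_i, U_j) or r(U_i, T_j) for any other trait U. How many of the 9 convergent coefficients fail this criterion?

Checking each validity diagonal entry against its comparison values:
EE (methods 1·2): 0.57 vs {0.20, 0.13, 0.44, 0.50} → pass.
EE (methods 1·3): 0.57 vs {0.22, 0.19, 0.33, 0.47} → pass.
EE (methods 2·3): 0.63 vs {0.27, 0.23, 0.33, 0.54} → pass.
Hos (methods 1·2): 0.31 vs {0.13, 0.20, 0.28, 0.45} → fail.
Hos (methods 1·3): 0.41 vs {0.19, 0.22, 0.18, 0.48} → fail.
Hos (methods 2·3): 0.54 vs {0.23, 0.27, 0.26, 0.56} → fail.
Pro (methods 1·2): 0.65 vs {0.50, 0.44, 0.45, 0.28} → pass.
Pro (methods 1·3): 0.45 vs {0.47, 0.33, 0.48, 0.18} → fail.
Pro (methods 2·3): 0.45 vs {0.54, 0.33, 0.56, 0.26} → fail.
5 of 9 fail.

5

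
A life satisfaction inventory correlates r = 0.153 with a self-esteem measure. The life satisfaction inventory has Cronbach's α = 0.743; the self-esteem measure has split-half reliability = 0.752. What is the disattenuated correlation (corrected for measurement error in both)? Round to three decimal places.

0.205

r_true = r_obs / √(r_xx · r_yy) = 0.153 / √(0.743 × 0.752) = 0.153 / √0.558736 = 0.153 / 0.7475 ≈ 0.205.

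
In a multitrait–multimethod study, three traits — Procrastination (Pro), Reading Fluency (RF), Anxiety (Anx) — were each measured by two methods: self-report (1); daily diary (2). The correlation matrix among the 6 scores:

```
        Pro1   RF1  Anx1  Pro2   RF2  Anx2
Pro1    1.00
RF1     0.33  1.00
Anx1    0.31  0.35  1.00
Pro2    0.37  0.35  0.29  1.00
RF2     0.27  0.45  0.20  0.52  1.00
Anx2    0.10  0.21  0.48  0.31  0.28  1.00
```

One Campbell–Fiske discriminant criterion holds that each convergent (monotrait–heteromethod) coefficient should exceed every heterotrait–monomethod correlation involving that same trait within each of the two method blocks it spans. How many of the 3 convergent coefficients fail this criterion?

Checking each validity diagonal entry against its comparison values:
Pro (methods 1·2): 0.37 vs {0.33, 0.52, 0.31, 0.31} → fail.
RF (methods 1·2): 0.45 vs {0.33, 0.52, 0.35, 0.28} → fail.
Anx (methods 1·2): 0.48 vs {0.31, 0.31, 0.35, 0.28} → pass.
2 of 3 fail.

2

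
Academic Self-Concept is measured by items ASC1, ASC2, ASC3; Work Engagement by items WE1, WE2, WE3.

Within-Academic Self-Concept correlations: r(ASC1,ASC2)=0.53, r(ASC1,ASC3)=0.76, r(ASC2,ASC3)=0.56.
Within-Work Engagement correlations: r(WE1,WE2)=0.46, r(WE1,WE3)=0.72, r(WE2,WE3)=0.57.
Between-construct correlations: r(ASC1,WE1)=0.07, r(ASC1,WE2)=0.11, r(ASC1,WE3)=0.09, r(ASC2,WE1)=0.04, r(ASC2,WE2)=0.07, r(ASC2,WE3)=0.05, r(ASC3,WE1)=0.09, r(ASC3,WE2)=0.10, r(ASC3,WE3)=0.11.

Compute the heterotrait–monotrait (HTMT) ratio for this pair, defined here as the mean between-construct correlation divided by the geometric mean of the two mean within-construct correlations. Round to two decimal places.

0.14

Between-construct mean = 0.73/9 = 0.0811.
Mean within-ASC = 1.85/3 = 0.6167; mean within-WE = 1.75/3 = 0.5833.
Geometric mean = √(0.6167 × 0.5833) = 0.5998.
HTMT = 0.0811 / 0.5998 = 0.14.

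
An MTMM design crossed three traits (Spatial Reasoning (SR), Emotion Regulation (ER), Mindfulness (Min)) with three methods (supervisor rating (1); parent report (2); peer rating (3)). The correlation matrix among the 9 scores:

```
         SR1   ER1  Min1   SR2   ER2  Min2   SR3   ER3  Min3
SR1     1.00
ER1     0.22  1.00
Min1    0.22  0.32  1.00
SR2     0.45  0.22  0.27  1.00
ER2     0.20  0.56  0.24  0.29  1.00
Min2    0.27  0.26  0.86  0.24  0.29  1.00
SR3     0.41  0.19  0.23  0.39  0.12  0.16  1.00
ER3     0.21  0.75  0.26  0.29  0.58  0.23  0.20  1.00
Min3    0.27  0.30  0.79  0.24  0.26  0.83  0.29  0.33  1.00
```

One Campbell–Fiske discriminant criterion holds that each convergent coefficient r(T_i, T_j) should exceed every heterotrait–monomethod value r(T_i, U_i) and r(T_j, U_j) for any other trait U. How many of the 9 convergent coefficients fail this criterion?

Checking each validity diagonal entry against its comparison values:
SR (methods 1·2): 0.45 vs {0.22, 0.29, 0.22, 0.24} → pass.
SR (methods 1·3): 0.41 vs {0.22, 0.20, 0.22, 0.29} → pass.
SR (methods 2·3): 0.39 vs {0.29, 0.20, 0.24, 0.29} → pass.
ER (methods 1·2): 0.56 vs {0.22, 0.29, 0.32, 0.29} → pass.
ER (methods 1·3): 0.75 vs {0.22, 0.20, 0.32, 0.33} → pass.
ER (methods 2·3): 0.58 vs {0.29, 0.20, 0.29, 0.33} → pass.
Min (methods 1·2): 0.86 vs {0.22, 0.24, 0.32, 0.29} → pass.
Min (methods 1·3): 0.79 vs {0.22, 0.29, 0.32, 0.33} → pass.
Min (methods 2·3): 0.83 vs {0.24, 0.29, 0.29, 0.33} → pass.
0 of 9 fail.

0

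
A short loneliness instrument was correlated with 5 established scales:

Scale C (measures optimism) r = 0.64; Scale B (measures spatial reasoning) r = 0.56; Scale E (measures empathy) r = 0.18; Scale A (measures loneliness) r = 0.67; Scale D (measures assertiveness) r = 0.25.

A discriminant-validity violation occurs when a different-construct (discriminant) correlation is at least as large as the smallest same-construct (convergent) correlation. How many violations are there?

0

Convergent (same construct = loneliness): Scale A.
Smallest convergent = 0.67. Discriminant values: 0.64, 0.56, 0.18, 0.25; count ≥ 0.67 → 0.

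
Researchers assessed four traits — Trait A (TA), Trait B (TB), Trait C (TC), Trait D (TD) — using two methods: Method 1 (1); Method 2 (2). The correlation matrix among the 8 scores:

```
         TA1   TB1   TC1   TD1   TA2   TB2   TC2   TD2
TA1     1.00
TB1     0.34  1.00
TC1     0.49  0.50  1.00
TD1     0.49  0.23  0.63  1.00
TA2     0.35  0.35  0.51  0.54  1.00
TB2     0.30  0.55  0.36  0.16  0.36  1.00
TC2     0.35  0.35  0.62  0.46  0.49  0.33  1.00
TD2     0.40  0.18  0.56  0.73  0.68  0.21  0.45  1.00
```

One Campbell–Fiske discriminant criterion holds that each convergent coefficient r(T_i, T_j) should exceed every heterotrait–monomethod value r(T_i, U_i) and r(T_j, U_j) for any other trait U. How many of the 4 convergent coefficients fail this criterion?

2

Each convergent coefficient versus the relevant comparison correlations:
TA (methods 1·2): 0.35 vs {0.34, 0.36, 0.49, 0.49, 0.49, 0.68} → fail.
TB (methods 1·2): 0.55 vs {0.34, 0.36, 0.50, 0.33, 0.23, 0.21} → pass.
TC (methods 1·2): 0.62 vs {0.49, 0.49, 0.50, 0.33, 0.63, 0.45} → fail.
TD (methods 1·2): 0.73 vs {0.49, 0.68, 0.23, 0.21, 0.63, 0.45} → pass.
2 of 4 fail.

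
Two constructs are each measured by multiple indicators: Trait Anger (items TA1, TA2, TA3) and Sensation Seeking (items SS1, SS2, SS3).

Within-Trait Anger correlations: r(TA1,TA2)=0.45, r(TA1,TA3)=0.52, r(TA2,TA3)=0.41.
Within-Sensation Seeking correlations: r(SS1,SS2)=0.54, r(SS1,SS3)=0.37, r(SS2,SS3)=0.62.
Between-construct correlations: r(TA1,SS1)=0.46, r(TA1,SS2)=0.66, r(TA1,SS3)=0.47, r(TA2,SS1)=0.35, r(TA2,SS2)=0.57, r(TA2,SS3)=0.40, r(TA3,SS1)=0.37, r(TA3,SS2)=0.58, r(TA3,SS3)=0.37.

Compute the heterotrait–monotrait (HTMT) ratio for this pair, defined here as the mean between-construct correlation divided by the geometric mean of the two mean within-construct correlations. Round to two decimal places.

Mean between = 4.23/9 = 0.4700.
Mean within-TA = 1.38/3 = 0.4600; mean within-SS = 1.53/3 = 0.5100.
Geometric mean = √(0.4600 × 0.5100) = 0.4844.
HTMT = 0.4700 / 0.4844 = 0.97.

0.97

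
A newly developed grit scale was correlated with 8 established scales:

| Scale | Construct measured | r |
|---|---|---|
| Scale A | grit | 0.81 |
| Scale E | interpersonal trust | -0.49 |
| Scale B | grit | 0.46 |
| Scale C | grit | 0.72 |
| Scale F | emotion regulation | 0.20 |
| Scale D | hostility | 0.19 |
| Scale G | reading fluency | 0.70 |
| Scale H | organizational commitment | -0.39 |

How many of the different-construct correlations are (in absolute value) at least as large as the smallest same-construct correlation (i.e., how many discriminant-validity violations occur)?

2

Convergent (same construct = grit): Scale A, Scale B, Scale C.
Smallest convergent = 0.46. Discriminant |r|: 0.49, 0.20, 0.19, 0.70, 0.39; count ≥ 0.46 → 2.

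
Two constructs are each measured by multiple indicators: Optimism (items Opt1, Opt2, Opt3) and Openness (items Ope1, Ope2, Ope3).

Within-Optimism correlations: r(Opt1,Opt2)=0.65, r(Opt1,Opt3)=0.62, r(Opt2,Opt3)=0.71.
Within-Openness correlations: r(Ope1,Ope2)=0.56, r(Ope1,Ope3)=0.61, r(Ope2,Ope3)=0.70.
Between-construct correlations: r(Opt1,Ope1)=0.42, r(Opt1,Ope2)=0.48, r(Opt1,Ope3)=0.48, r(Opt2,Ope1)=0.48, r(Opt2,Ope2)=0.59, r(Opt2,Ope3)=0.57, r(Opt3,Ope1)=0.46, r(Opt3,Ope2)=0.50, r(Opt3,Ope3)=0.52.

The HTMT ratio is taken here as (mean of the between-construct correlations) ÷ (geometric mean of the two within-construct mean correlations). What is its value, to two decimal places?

0.78

Mean between = 4.50/9 = 0.5000.
Mean within-Opt = 1.98/3 = 0.6600; mean within-Ope = 1.87/3 = 0.6233.
Geometric mean = √(0.6600 × 0.6233) = 0.6414.
HTMT = 0.5000 / 0.6414 = 0.78.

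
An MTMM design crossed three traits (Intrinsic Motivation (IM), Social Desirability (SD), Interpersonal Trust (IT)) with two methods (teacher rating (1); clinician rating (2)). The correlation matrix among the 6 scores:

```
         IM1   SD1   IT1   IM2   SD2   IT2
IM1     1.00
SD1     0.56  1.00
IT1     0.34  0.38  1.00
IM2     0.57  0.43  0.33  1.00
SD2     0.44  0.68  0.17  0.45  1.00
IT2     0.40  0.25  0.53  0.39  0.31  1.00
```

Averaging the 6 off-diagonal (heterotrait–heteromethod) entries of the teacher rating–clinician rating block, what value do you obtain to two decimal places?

HTHM values (method 1 × method 2): 0.44, 0.40, 0.43, 0.25, 0.33, 0.17; mean = 2.02/6 = 0.34.

0.34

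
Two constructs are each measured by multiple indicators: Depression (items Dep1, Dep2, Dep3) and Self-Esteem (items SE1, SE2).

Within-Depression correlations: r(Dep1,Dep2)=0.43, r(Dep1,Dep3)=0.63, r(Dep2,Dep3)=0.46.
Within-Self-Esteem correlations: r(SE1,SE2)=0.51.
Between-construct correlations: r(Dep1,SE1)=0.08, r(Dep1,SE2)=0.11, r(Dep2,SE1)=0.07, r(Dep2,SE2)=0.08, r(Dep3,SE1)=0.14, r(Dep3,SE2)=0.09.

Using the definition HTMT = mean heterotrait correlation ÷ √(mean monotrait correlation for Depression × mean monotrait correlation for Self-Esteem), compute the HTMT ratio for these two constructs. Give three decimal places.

Between-construct mean = 0.57/6 = 0.0950.
Mean within-Dep = 1.52/3 = 0.5067; mean within-SE = 0.51/1 = 0.5100.
Geometric mean = √(0.5067 × 0.5100) = 0.5083.
HTMT = 0.0950 / 0.5083 = 0.187.

0.187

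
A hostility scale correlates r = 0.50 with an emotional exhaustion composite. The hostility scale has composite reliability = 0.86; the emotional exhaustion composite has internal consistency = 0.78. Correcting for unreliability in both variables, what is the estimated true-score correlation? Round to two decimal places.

r_true = r_obs / √(r_xx · r_yy) = 0.50 / √(0.86 × 0.78) = 0.50 / √0.6708 = 0.50 / 0.8190 ≈ 0.61.

0.61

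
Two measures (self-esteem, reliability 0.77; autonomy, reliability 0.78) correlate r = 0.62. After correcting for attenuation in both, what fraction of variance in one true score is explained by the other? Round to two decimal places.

0.64

Disattenuated r = 0.62 / √(0.77 × 0.78) = 0.62 / 0.7750 = 0.8000.
Shared true-score variance = 0.8000² = 0.6400 ≈ 0.64.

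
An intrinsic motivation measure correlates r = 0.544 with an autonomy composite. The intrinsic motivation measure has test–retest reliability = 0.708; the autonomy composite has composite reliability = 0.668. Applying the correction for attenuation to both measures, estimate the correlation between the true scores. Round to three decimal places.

r_true = r_obs / √(r_xx · r_yy) = 0.544 / √(0.708 × 0.668) = 0.544 / √0.472944 = 0.544 / 0.6877 ≈ 0.791.

0.791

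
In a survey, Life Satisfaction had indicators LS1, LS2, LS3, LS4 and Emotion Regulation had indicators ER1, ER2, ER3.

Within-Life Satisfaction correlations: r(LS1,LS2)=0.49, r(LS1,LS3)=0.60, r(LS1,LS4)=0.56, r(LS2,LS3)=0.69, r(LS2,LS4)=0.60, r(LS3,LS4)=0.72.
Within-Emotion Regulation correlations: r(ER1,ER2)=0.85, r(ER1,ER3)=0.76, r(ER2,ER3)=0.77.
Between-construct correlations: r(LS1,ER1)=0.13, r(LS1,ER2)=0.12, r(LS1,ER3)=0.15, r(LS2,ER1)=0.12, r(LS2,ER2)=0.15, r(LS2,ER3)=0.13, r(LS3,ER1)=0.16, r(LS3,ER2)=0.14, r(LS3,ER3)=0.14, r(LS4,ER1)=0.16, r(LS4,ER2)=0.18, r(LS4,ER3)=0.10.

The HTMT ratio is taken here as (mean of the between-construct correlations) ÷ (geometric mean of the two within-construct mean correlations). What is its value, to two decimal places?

Mean between = 1.68/12 = 0.1400.
Mean within-LS = 3.66/6 = 0.6100; mean within-ER = 2.38/3 = 0.7933.
Geometric mean = √(0.6100 × 0.7933) = 0.6956.
HTMT = 0.1400 / 0.6956 = 0.20.

0.20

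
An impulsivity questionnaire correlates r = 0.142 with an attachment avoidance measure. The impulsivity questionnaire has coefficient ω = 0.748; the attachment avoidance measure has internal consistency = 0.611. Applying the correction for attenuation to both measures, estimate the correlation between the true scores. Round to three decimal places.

r_true = r_obs / √(r_xx · r_yy) = 0.142 / √(0.748 × 0.611) = 0.142 / √0.457028 = 0.142 / 0.6760 ≈ 0.210.

0.210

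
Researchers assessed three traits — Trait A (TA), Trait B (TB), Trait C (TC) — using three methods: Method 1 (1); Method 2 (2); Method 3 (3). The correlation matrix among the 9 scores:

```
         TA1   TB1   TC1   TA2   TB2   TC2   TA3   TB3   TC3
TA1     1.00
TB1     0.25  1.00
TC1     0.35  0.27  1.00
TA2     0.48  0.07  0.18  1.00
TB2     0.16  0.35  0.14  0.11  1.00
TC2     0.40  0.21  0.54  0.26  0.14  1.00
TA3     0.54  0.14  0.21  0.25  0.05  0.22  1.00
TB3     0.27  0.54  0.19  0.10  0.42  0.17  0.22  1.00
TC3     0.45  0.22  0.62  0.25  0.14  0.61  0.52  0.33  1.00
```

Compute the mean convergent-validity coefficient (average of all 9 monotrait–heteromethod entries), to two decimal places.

0.48

Convergent values: 0.48, 0.54, 0.25, 0.35, 0.54, 0.42, 0.54, 0.62, 0.61; mean = 4.35/9 = 0.48.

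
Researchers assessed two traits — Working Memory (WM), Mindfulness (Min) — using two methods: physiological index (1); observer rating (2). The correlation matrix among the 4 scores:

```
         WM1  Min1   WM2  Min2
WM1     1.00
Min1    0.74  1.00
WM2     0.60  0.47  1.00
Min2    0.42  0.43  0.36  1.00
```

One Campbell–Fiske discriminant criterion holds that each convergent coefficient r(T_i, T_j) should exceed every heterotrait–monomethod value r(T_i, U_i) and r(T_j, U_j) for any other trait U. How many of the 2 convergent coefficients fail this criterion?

2

Checking each validity diagonal entry against its comparison values:
WM (methods 1·2): 0.60 vs {0.74, 0.36} → fail.
Min (methods 1·2): 0.43 vs {0.74, 0.36} → fail.
2 of 2 fail.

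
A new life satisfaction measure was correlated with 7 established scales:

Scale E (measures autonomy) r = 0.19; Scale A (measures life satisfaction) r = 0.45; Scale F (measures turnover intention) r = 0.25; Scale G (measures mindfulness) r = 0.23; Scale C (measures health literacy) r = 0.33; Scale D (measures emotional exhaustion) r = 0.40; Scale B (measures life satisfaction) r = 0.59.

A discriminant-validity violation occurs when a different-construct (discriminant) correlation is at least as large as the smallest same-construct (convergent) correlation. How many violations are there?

0

Convergent (same construct = life satisfaction): Scale A, Scale B.
Smallest convergent = 0.45. Discriminant values: 0.19, 0.25, 0.23, 0.33, 0.40; count ≥ 0.45 → 0.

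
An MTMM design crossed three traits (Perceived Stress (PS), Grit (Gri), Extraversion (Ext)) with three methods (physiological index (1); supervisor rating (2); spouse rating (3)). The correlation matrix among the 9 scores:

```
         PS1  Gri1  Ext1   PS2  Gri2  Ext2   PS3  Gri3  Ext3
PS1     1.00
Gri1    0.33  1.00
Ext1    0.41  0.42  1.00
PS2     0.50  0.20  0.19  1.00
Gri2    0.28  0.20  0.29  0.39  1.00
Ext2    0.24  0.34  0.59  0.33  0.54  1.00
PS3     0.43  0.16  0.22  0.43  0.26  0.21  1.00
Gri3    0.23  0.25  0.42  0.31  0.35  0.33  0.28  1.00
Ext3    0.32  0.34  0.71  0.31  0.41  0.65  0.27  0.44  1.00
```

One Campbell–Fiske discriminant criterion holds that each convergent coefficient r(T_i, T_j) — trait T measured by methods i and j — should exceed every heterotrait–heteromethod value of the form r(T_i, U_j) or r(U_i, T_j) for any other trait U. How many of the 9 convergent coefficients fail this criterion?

3

Convergent coefficients and their comparison sets:
PS (methods 1·2): 0.50 vs {0.28, 0.20, 0.24, 0.19} → pass.
PS (methods 1·3): 0.43 vs {0.23, 0.16, 0.32, 0.22} → pass.
PS (methods 2·3): 0.43 vs {0.31, 0.26, 0.31, 0.21} → pass.
Gri (methods 1·2): 0.20 vs {0.20, 0.28, 0.34, 0.29} → fail.
Gri (methods 1·3): 0.25 vs {0.16, 0.23, 0.34, 0.42} → fail.
Gri (methods 2·3): 0.35 vs {0.26, 0.31, 0.41, 0.33} → fail.
Ext (methods 1·2): 0.59 vs {0.19, 0.24, 0.29, 0.34} → pass.
Ext (methods 1·3): 0.71 vs {0.22, 0.32, 0.42, 0.34} → pass.
Ext (methods 2·3): 0.65 vs {0.21, 0.31, 0.33, 0.41} → pass.
3 of 9 fail.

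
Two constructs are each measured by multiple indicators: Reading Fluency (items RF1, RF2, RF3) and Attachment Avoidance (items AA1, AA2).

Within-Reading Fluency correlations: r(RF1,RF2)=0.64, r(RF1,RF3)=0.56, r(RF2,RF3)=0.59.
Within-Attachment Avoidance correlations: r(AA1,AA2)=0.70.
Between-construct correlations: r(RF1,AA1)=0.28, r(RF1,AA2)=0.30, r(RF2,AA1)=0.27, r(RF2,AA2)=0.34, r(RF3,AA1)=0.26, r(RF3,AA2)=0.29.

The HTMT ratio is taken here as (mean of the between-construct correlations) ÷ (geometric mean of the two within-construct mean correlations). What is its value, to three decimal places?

Mean between = 1.74/6 = 0.2900.
Mean within-RF = 1.79/3 = 0.5967; mean within-AA = 0.70/1 = 0.7000.
Geometric mean = √(0.5967 × 0.7000) = 0.6463.
HTMT = 0.2900 / 0.6463 = 0.449.

0.449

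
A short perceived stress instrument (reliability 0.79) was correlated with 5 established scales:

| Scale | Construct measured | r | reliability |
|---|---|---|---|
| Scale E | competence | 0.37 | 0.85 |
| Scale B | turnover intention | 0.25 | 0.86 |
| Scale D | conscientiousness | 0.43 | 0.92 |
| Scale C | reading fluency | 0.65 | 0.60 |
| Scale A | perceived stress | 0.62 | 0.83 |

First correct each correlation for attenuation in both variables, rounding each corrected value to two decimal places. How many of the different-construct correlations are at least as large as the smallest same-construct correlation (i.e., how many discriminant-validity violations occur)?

Disattenuated r (r / √(r_scale · r_new)):
  Scale E (disc): 0.37 / √(0.85·0.79) = 0.45
  Scale B (disc): 0.25 / √(0.86·0.79) = 0.30
  Scale D (disc): 0.43 / √(0.92·0.79) = 0.50
  Scale C (disc): 0.65 / √(0.60·0.79) = 0.94
  Scale A (conv): 0.62 / √(0.83·0.79) = 0.77
Smallest convergent = 0.77. Discriminant values: 0.45, 0.30, 0.50, 0.94; count ≥ 0.77 → 1.

1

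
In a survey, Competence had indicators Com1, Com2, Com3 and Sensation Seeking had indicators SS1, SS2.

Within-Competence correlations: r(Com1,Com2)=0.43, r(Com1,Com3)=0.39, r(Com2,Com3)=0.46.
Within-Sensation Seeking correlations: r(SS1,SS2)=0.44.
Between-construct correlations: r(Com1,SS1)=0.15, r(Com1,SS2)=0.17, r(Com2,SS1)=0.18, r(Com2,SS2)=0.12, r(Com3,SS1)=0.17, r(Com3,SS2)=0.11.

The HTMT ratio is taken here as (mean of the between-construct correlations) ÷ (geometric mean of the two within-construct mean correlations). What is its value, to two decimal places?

0.35

Mean between = 0.90/6 = 0.1500.
Mean within-Com = 1.28/3 = 0.4267; mean within-SS = 0.44/1 = 0.4400.
Geometric mean = √(0.4267 × 0.4400) = 0.4333.
HTMT = 0.1500 / 0.4333 = 0.35.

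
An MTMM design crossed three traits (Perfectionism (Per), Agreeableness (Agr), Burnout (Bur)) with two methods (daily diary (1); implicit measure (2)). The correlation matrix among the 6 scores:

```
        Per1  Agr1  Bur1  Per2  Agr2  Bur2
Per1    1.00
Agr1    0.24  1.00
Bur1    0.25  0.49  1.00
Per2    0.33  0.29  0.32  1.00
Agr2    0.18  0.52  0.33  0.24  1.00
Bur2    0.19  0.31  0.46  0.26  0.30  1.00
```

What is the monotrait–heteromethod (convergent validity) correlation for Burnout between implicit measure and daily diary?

Same trait (Bur), different methods: r(Bur2, Bur1) = 0.46.

0.46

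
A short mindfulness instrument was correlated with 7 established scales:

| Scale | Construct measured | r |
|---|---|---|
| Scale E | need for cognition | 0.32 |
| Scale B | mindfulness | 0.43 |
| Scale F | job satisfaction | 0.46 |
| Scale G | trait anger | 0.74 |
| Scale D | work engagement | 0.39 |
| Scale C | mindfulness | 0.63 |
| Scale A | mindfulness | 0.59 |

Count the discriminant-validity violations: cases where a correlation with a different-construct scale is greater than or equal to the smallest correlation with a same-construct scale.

2

Convergent (same construct = mindfulness): Scale B, Scale C, Scale A.
Smallest convergent = 0.43. Discriminant values: 0.32, 0.46, 0.74, 0.39; count ≥ 0.43 → 2.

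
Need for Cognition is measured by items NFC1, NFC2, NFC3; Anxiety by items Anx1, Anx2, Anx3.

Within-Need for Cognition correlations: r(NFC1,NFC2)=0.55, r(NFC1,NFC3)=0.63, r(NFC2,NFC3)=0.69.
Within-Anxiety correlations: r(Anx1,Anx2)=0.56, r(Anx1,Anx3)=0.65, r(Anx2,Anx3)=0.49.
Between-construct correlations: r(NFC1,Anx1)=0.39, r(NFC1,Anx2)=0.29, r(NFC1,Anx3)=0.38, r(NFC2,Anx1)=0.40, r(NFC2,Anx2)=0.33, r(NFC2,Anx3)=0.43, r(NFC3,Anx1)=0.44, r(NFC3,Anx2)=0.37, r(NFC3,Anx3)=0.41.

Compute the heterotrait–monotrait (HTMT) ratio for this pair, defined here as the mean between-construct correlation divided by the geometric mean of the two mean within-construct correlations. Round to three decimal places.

Between-construct mean = 3.44/9 = 0.3822.
Mean within-NFC = 1.87/3 = 0.6233; mean within-Anx = 1.70/3 = 0.5667.
Geometric mean = √(0.6233 × 0.5667) = 0.5943.
HTMT = 0.3822 / 0.5943 = 0.643.

0.643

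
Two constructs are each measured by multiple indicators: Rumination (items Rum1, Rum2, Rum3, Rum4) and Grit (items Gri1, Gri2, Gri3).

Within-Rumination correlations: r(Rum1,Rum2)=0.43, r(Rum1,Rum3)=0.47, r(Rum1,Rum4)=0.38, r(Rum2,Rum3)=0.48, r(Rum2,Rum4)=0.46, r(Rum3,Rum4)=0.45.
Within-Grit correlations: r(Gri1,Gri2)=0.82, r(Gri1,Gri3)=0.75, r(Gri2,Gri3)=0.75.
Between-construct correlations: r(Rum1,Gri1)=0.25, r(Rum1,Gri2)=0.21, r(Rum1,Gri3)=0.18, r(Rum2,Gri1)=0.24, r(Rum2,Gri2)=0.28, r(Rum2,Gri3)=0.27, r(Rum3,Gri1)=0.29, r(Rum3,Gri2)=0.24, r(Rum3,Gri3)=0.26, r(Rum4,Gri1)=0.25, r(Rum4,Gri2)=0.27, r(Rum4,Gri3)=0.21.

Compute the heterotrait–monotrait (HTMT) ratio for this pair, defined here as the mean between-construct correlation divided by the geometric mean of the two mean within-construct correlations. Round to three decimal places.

Mean between = 2.95/12 = 0.2458.
Mean within-Rum = 2.67/6 = 0.4450; mean within-Gri = 2.32/3 = 0.7733.
Geometric mean = √(0.4450 × 0.7733) = 0.5866.
HTMT = 0.2458 / 0.5866 = 0.419.

0.419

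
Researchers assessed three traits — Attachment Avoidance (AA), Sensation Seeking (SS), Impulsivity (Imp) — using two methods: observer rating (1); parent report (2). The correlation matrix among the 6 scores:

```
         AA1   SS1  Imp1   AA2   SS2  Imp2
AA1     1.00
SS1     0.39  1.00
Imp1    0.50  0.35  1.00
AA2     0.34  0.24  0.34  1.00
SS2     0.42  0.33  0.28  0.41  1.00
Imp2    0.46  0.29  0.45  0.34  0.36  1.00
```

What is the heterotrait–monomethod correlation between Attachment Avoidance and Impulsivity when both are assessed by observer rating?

0.50

Different traits, same method: r(AA1, Imp1) = 0.50.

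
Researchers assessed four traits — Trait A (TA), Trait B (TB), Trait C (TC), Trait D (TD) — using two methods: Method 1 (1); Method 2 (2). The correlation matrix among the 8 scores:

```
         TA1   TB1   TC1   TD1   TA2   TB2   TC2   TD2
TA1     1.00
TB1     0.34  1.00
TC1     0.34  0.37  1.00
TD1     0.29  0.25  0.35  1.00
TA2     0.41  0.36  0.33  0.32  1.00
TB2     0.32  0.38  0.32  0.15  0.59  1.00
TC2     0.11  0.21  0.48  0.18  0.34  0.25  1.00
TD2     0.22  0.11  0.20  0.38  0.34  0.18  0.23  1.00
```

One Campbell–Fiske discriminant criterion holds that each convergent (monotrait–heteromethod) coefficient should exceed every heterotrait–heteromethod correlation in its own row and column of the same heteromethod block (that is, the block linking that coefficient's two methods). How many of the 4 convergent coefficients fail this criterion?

0

Convergent coefficients and their comparison sets:
TA (methods 1·2): 0.41 vs {0.32, 0.36, 0.11, 0.33, 0.22, 0.32} → pass.
TB (methods 1·2): 0.38 vs {0.36, 0.32, 0.21, 0.32, 0.11, 0.15} → pass.
TC (methods 1·2): 0.48 vs {0.33, 0.11, 0.32, 0.21, 0.20, 0.18} → pass.
TD (methods 1·2): 0.38 vs {0.32, 0.22, 0.15, 0.11, 0.18, 0.20} → pass.
0 of 4 fail.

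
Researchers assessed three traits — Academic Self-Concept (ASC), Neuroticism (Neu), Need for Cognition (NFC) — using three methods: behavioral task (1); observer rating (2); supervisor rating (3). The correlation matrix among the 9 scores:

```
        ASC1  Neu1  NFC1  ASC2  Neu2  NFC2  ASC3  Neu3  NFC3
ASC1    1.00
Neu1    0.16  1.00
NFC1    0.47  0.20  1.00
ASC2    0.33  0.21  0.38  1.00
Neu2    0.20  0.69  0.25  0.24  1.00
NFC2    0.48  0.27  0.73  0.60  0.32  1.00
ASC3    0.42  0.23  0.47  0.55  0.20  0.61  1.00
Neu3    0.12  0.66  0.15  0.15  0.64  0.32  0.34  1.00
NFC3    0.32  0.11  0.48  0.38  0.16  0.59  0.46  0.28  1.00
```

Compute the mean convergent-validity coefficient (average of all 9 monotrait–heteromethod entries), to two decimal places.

Convergent values: 0.33, 0.42, 0.55, 0.69, 0.66, 0.64, 0.73, 0.48, 0.59; mean = 5.09/9 = 0.57.

0.57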